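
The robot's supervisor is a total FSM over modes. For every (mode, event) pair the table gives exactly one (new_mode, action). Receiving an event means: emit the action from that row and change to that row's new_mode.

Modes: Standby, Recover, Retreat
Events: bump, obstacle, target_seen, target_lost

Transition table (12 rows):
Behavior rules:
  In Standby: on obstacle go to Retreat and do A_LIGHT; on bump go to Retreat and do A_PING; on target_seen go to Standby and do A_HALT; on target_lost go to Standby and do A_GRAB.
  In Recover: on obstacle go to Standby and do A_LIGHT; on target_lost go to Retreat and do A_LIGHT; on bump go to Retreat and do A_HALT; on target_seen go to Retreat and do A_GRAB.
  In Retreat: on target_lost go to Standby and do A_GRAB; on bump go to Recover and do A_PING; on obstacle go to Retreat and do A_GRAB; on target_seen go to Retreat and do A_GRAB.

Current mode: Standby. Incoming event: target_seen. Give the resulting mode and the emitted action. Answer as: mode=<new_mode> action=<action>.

current mode = Standby; filter table to that mode:
  (Standby, obstacle) → (Retreat, A_LIGHT)
  (Standby, bump) → (Retreat, A_PING)
  (Standby, target_seen) → (Standby, A_HALT)  ← event matches
  (Standby, target_lost) → (Standby, A_GRAB)
event = target_seen selects (Standby, A_HALT)

mode=Standby action=A_HALT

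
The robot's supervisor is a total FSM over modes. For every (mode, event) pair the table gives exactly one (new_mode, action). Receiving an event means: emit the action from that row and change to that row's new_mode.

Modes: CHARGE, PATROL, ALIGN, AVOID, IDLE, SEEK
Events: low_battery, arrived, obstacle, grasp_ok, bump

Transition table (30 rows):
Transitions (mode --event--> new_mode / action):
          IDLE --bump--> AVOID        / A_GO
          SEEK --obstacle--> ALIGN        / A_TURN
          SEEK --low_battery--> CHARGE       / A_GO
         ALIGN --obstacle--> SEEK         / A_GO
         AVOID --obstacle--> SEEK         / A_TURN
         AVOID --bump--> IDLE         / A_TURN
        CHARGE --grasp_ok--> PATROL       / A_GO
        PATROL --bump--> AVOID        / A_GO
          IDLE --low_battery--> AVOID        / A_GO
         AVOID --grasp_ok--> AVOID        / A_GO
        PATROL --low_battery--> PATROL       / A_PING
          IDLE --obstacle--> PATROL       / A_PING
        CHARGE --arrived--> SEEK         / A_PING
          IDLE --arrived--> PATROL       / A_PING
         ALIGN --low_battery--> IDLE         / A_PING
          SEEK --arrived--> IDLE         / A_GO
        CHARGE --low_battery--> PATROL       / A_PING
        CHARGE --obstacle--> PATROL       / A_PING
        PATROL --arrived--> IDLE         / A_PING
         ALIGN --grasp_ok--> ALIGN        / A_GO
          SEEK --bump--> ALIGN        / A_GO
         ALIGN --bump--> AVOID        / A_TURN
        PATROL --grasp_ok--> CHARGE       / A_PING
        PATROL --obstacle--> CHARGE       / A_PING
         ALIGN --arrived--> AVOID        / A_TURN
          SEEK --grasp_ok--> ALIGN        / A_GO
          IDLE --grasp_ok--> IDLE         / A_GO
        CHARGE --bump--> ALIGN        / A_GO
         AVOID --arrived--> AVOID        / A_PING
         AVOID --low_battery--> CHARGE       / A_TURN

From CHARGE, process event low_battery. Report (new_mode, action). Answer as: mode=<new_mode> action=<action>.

current mode = CHARGE; filter table to that mode:
  (CHARGE, grasp_ok) → (PATROL, A_GO)
  (CHARGE, arrived) → (SEEK, A_PING)
  (CHARGE, low_battery) → (PATROL, A_PING)  ← event matches
  (CHARGE, obstacle) → (PATROL, A_PING)
  (CHARGE, bump) → (ALIGN, A_GO)
event = low_battery selects (PATROL, A_PING)

mode=PATROL action=A_PING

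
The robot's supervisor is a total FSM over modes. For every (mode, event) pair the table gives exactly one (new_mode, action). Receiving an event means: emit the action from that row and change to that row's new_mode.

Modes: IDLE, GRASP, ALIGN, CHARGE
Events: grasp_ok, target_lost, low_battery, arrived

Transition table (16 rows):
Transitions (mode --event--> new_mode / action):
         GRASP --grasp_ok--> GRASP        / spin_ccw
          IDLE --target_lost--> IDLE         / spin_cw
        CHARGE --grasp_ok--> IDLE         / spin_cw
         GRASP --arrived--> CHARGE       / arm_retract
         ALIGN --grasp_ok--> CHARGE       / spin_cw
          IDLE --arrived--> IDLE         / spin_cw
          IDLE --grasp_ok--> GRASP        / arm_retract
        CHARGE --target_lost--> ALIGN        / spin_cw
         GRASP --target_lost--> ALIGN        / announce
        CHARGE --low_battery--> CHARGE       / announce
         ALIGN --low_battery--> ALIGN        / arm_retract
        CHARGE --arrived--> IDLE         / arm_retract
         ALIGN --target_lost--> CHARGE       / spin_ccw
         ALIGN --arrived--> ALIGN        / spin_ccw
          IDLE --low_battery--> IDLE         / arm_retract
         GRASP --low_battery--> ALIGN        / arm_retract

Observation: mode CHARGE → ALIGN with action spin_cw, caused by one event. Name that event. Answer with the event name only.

target_lost

try grasp_ok: (CHARGE, grasp_ok) → (IDLE, spin_cw)
try target_lost: (CHARGE, target_lost) → (ALIGN, spin_cw)  ← matches
try low_battery: (CHARGE, low_battery) → (CHARGE, announce)
try arrived: (CHARGE, arrived) → (IDLE, arm_retract)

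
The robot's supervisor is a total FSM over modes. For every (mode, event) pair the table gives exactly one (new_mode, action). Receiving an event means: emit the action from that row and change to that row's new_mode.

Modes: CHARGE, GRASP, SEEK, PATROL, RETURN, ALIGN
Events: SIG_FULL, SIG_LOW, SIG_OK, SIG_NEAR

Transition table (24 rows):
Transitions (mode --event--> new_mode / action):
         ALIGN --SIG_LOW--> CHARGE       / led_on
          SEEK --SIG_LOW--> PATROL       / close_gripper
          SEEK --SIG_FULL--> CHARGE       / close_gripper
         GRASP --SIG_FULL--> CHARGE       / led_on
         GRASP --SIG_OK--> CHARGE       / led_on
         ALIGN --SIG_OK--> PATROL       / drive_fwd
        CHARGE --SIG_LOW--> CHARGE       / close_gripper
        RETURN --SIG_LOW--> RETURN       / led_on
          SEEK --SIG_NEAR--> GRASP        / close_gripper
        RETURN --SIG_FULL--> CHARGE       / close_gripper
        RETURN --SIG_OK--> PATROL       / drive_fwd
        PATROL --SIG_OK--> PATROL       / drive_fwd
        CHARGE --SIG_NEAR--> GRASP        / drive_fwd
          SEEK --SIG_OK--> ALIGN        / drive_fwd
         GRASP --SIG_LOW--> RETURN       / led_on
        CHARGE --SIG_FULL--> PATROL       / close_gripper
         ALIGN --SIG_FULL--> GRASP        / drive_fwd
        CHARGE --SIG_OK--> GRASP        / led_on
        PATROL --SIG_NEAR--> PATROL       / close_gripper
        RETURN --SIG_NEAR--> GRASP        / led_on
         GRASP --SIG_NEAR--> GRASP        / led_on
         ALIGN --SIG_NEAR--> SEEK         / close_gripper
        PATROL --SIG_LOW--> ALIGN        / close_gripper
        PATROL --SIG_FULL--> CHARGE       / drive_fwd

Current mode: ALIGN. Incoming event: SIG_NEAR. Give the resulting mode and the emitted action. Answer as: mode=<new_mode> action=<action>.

mode=SEEK action=close_gripper

current mode = ALIGN; filter table to that mode:
  (ALIGN, SIG_LOW) → (CHARGE, led_on)
  (ALIGN, SIG_OK) → (PATROL, drive_fwd)
  (ALIGN, SIG_FULL) → (GRASP, drive_fwd)
  (ALIGN, SIG_NEAR) → (SEEK, close_gripper)  ← event matches
event = SIG_NEAR selects (SEEK, close_gripper)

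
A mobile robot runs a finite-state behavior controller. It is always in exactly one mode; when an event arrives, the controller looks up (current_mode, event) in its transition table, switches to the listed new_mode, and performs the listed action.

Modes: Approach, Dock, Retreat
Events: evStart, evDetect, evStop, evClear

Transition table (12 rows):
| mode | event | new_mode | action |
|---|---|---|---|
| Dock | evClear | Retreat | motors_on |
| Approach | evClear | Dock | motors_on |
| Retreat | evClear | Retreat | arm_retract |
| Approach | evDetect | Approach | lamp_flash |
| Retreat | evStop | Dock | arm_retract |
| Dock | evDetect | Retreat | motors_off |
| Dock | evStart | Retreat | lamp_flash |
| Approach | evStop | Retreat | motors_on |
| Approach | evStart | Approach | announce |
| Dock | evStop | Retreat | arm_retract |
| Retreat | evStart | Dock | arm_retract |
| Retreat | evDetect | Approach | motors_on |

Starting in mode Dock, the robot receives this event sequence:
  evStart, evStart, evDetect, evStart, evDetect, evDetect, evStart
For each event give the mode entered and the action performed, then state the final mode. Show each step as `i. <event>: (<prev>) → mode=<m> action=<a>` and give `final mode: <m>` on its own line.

final mode: Approach

1. evStart: (Dock) → mode=Retreat action=lamp_flash
2. evStart: (Retreat) → mode=Dock action=arm_retract
3. evDetect: (Dock) → mode=Retreat action=motors_off
4. evStart: (Retreat) → mode=Dock action=arm_retract
5. evDetect: (Dock) → mode=Retreat action=motors_off
6. evDetect: (Retreat) → mode=Approach action=motors_on
7. evStart: (Approach) → mode=Approach action=announce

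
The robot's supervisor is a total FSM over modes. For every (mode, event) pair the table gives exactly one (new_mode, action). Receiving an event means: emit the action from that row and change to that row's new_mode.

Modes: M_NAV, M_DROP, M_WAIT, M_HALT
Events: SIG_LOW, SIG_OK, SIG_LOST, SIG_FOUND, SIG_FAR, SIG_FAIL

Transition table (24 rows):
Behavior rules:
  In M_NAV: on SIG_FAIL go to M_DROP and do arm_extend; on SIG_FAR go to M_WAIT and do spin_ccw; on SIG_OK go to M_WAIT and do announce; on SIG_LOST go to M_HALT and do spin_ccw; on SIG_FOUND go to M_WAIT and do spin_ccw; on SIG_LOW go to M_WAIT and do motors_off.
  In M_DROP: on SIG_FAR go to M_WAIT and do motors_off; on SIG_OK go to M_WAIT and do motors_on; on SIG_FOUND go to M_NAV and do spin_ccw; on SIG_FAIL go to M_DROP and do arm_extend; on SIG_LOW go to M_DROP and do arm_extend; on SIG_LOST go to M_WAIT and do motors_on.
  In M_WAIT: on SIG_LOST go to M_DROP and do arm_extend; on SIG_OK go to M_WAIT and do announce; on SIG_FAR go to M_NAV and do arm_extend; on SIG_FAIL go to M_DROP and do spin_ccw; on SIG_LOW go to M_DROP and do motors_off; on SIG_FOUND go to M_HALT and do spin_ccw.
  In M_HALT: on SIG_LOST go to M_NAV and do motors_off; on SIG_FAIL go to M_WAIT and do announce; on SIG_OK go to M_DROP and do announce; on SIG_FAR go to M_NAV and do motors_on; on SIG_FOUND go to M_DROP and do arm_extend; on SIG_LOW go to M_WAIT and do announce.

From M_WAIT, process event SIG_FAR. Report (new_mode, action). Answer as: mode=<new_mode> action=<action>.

mode=M_NAV action=arm_extend

current mode = M_WAIT; filter table to that mode:
  (M_WAIT, SIG_LOST) → (M_DROP, arm_extend)
  (M_WAIT, SIG_OK) → (M_WAIT, announce)
  (M_WAIT, SIG_FAR) → (M_NAV, arm_extend)  ← event matches
  (M_WAIT, SIG_FAIL) → (M_DROP, spin_ccw)
  (M_WAIT, SIG_LOW) → (M_DROP, motors_off)
  (M_WAIT, SIG_FOUND) → (M_HALT, spin_ccw)
event = SIG_FAR selects (M_NAV, arm_extend)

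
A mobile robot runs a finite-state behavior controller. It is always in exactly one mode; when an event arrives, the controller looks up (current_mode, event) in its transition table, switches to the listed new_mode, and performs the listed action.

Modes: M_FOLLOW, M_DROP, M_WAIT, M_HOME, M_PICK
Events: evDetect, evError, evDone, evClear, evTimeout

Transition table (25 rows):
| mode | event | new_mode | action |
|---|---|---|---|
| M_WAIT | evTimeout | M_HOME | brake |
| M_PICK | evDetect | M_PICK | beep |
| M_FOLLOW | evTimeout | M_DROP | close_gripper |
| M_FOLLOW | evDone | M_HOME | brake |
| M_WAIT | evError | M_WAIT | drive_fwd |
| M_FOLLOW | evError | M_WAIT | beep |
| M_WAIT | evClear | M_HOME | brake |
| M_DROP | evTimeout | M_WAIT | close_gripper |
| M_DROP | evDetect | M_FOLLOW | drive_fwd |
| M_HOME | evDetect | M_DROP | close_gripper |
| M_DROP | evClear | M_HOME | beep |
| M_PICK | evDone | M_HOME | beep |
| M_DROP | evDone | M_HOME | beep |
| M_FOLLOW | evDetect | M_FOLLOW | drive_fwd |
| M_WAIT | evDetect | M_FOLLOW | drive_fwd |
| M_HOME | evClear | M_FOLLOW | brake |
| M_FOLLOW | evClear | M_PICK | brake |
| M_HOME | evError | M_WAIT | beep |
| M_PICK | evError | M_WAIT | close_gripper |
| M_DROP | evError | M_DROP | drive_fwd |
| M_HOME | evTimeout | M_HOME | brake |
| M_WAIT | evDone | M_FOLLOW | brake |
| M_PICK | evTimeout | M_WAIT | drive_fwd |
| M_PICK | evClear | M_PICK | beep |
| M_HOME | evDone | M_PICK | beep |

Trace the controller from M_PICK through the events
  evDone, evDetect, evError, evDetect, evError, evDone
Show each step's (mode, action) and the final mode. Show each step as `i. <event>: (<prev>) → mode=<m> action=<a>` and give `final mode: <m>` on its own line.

1. evDone: (M_PICK) → mode=M_HOME action=beep
2. evDetect: (M_HOME) → mode=M_DROP action=close_gripper
3. evError: (M_DROP) → mode=M_DROP action=drive_fwd
4. evDetect: (M_DROP) → mode=M_FOLLOW action=drive_fwd
5. evError: (M_FOLLOW) → mode=M_WAIT action=beep
6. evDone: (M_WAIT) → mode=M_FOLLOW action=brake

final mode: M_FOLLOW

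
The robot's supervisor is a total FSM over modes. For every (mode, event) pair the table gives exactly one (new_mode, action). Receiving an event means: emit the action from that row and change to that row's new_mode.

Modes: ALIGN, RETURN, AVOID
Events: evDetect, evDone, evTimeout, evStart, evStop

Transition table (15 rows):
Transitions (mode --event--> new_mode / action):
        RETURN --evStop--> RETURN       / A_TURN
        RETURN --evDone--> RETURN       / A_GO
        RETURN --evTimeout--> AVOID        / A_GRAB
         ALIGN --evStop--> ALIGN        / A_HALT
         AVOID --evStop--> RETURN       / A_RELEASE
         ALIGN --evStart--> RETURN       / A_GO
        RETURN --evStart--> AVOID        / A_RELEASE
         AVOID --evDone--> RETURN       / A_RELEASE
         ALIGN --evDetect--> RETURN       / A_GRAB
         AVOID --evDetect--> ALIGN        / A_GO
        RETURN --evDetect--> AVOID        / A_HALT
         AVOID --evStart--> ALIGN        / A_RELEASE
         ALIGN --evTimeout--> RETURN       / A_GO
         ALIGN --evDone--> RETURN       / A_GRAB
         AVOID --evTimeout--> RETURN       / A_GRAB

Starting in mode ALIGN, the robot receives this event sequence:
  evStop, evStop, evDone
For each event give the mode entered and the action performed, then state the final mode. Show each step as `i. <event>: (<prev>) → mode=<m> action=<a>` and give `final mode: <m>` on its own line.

final mode: RETURN

1. evStop: (ALIGN) → mode=ALIGN action=A_HALT
2. evStop: (ALIGN) → mode=ALIGN action=A_HALT
3. evDone: (ALIGN) → mode=RETURN action=A_GRAB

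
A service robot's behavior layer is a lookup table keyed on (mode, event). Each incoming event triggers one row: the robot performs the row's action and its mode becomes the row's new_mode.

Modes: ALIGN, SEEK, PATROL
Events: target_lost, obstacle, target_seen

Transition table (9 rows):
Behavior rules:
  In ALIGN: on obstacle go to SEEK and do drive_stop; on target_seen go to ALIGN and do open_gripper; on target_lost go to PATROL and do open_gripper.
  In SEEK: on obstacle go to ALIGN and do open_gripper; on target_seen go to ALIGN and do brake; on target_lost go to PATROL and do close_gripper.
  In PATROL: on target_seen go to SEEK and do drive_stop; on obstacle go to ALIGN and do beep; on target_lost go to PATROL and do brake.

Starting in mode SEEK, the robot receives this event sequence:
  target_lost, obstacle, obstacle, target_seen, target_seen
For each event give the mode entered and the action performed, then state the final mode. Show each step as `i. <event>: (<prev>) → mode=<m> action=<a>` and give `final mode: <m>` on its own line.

1. target_lost: (SEEK) → mode=PATROL action=close_gripper
2. obstacle: (PATROL) → mode=ALIGN action=beep
3. obstacle: (ALIGN) → mode=SEEK action=drive_stop
4. target_seen: (SEEK) → mode=ALIGN action=brake
5. target_seen: (ALIGN) → mode=ALIGN action=open_gripper

final mode: ALIGN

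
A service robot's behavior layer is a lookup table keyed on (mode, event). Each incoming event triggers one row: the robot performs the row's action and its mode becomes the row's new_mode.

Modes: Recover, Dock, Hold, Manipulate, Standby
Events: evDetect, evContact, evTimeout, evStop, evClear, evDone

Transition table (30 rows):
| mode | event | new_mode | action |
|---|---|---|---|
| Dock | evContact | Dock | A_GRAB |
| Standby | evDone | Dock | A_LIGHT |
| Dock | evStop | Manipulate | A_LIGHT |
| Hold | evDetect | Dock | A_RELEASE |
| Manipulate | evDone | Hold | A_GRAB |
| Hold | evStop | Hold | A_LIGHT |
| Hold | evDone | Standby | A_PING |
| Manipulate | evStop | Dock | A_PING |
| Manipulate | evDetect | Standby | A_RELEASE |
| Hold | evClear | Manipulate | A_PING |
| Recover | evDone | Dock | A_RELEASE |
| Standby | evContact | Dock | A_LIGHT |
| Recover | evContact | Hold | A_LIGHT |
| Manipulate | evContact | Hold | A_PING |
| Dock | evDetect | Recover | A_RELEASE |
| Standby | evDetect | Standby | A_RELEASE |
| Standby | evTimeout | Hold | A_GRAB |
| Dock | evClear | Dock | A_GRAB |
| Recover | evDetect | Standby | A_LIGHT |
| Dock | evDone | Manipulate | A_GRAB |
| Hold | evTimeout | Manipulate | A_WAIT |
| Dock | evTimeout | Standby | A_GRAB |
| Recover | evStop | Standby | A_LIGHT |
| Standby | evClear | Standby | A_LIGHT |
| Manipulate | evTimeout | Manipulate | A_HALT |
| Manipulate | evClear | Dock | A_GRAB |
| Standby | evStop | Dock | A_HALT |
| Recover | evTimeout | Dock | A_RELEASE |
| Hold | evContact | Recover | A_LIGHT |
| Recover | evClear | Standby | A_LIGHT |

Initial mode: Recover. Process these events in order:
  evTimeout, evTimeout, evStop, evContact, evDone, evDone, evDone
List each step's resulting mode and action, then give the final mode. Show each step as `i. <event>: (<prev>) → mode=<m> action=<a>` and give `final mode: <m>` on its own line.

1. evTimeout: (Recover) → mode=Dock action=A_RELEASE
2. evTimeout: (Dock) → mode=Standby action=A_GRAB
3. evStop: (Standby) → mode=Dock action=A_HALT
4. evContact: (Dock) → mode=Dock action=A_GRAB
5. evDone: (Dock) → mode=Manipulate action=A_GRAB
6. evDone: (Manipulate) → mode=Hold action=A_GRAB
7. evDone: (Hold) → mode=Standby action=A_PING

final mode: Standby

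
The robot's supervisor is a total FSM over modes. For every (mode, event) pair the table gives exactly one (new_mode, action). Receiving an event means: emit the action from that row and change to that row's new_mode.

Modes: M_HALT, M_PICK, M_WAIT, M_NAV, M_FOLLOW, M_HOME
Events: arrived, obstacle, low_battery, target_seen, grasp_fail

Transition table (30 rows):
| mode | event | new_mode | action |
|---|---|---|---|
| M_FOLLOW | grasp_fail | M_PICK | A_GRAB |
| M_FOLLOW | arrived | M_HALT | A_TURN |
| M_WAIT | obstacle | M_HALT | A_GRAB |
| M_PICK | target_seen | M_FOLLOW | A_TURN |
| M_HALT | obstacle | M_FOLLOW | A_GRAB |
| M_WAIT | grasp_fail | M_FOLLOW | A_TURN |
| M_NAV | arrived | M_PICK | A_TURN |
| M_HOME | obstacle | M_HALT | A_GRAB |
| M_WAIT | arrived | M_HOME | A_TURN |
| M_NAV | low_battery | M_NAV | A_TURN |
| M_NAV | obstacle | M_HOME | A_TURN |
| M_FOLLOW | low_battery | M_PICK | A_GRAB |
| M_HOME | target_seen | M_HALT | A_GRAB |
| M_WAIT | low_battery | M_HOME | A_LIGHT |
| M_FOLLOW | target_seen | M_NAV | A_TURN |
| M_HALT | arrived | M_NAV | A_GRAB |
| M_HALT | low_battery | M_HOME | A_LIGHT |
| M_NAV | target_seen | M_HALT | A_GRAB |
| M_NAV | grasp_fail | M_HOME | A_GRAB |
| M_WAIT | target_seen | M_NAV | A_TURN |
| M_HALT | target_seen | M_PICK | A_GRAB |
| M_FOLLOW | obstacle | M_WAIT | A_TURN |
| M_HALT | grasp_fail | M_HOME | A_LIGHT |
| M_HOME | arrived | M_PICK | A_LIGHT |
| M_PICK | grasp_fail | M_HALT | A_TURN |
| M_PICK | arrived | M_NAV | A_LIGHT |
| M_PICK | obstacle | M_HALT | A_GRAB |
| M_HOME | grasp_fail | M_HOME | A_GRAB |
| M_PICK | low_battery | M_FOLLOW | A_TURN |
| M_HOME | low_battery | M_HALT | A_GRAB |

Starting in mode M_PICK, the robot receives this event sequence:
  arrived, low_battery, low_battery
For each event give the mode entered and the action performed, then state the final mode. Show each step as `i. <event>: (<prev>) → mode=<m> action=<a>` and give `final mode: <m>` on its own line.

final mode: M_NAV

1. arrived: (M_PICK) → mode=M_NAV action=A_LIGHT
2. low_battery: (M_NAV) → mode=M_NAV action=A_TURN
3. low_battery: (M_NAV) → mode=M_NAV action=A_TURN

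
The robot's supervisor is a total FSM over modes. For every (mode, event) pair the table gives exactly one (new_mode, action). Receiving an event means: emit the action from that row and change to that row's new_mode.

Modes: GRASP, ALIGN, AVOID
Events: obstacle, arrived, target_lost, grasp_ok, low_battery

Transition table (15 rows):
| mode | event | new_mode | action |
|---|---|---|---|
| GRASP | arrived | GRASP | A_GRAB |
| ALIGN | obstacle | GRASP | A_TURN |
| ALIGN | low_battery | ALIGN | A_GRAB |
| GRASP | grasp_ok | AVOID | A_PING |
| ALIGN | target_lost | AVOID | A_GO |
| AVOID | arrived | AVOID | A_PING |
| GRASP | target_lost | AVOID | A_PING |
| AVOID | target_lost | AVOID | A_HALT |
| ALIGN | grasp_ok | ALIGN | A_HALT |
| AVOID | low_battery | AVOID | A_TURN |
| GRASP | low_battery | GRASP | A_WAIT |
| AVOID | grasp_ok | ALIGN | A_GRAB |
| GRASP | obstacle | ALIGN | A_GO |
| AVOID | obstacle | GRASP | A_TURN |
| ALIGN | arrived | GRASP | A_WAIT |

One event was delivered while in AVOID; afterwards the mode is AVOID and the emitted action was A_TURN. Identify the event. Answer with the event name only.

low_battery

try obstacle: (AVOID, obstacle) → (GRASP, A_TURN)
try arrived: (AVOID, arrived) → (AVOID, A_PING)
try target_lost: (AVOID, target_lost) → (AVOID, A_HALT)
try grasp_ok: (AVOID, grasp_ok) → (ALIGN, A_GRAB)
try low_battery: (AVOID, low_battery) → (AVOID, A_TURN)  ← matches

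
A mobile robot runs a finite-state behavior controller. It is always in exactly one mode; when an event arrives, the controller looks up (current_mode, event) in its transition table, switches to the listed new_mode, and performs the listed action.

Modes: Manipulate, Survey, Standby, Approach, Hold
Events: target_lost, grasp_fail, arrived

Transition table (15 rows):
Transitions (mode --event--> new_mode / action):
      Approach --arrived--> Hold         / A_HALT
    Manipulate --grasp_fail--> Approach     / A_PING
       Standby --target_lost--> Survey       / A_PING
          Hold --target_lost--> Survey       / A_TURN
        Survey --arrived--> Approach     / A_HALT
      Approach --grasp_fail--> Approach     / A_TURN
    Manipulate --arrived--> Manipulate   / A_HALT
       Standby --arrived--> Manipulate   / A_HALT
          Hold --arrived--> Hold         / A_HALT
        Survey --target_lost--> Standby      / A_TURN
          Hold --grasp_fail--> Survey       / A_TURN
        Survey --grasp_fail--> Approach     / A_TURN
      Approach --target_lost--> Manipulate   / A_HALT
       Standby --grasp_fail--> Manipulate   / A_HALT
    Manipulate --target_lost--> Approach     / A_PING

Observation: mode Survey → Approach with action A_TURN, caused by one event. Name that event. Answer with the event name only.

try target_lost: (Survey, target_lost) → (Standby, A_TURN)
try grasp_fail: (Survey, grasp_fail) → (Approach, A_TURN)  ← matches
try arrived: (Survey, arrived) → (Approach, A_HALT)

grasp_fail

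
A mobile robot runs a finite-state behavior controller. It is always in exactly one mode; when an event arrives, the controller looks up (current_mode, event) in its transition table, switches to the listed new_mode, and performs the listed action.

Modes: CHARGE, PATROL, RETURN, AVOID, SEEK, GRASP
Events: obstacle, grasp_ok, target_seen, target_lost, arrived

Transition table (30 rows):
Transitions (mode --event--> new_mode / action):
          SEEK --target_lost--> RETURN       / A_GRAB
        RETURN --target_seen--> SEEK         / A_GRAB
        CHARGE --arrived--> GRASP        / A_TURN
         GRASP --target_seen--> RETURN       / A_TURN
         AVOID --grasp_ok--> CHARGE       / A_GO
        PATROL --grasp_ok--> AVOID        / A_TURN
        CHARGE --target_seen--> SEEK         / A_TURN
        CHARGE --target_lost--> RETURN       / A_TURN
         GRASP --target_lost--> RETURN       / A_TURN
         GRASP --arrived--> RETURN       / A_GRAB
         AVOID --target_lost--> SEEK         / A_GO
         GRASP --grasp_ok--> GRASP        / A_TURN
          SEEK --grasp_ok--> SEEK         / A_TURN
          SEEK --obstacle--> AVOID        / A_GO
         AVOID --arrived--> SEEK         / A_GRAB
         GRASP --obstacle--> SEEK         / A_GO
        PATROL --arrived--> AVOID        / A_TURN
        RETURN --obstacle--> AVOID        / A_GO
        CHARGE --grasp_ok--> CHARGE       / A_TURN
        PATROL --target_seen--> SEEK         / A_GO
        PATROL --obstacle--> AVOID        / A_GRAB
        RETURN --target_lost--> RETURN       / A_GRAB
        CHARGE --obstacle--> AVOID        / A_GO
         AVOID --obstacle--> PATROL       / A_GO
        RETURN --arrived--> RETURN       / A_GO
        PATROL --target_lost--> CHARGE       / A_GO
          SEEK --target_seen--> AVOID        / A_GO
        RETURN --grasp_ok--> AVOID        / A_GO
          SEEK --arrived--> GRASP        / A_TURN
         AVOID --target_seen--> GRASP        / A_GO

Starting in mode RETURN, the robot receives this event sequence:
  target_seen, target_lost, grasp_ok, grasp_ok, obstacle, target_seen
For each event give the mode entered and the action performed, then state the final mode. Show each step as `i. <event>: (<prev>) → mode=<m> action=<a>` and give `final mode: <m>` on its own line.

final mode: GRASP

1. target_seen: (RETURN) → mode=SEEK action=A_GRAB
2. target_lost: (SEEK) → mode=RETURN action=A_GRAB
3. grasp_ok: (RETURN) → mode=AVOID action=A_GO
4. grasp_ok: (AVOID) → mode=CHARGE action=A_GO
5. obstacle: (CHARGE) → mode=AVOID action=A_GO
6. target_seen: (AVOID) → mode=GRASP action=A_GO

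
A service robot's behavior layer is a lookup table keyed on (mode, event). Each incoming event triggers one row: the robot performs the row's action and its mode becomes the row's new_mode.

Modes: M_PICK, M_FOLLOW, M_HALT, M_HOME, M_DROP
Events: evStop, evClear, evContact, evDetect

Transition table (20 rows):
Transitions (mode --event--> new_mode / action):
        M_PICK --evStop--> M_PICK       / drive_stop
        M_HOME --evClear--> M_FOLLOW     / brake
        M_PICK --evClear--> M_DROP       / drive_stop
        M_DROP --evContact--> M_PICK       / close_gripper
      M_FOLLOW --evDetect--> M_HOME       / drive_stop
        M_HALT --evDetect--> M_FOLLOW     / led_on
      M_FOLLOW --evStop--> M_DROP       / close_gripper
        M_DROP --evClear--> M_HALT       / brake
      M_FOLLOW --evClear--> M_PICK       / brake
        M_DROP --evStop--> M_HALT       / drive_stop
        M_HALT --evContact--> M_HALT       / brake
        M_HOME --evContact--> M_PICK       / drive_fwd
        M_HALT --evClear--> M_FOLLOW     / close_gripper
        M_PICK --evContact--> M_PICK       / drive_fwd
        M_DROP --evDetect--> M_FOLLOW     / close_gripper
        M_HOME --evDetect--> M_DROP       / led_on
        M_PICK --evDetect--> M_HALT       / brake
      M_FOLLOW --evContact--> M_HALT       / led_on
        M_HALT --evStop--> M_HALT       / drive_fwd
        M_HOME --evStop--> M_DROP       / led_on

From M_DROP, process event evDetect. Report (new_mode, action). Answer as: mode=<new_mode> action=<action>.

mode=M_FOLLOW action=close_gripper

current mode = M_DROP; filter table to that mode:
  (M_DROP, evContact) → (M_PICK, close_gripper)
  (M_DROP, evClear) → (M_HALT, brake)
  (M_DROP, evStop) → (M_HALT, drive_stop)
  (M_DROP, evDetect) → (M_FOLLOW, close_gripper)  ← event matches
event = evDetect selects (M_FOLLOW, close_gripper)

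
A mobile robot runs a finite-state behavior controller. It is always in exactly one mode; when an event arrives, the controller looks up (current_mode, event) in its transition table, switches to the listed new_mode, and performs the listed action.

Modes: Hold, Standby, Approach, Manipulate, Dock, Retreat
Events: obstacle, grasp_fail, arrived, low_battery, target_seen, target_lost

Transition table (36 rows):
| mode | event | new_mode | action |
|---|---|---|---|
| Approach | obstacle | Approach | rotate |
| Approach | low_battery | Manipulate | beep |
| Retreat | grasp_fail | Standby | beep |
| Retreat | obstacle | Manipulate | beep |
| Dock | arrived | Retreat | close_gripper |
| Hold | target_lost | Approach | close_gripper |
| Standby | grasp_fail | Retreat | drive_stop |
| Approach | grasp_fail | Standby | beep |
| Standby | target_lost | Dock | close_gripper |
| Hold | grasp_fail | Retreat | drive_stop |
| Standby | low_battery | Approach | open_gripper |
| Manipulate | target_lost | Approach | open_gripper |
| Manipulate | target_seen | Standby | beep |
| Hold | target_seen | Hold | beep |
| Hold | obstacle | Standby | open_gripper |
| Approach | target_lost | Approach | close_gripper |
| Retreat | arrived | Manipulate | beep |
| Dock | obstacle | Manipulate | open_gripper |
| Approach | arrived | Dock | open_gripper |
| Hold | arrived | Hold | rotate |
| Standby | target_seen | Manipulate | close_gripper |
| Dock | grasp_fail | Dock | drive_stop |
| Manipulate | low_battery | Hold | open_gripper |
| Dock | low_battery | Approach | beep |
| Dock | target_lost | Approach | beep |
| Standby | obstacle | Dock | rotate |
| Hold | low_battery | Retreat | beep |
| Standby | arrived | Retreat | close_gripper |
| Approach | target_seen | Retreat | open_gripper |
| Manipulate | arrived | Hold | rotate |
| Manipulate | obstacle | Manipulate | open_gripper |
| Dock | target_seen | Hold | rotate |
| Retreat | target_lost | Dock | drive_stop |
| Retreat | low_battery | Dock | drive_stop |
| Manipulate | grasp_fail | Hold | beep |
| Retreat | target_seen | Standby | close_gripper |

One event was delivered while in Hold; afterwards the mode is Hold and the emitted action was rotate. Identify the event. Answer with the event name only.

arrived

try obstacle: (Hold, obstacle) → (Standby, open_gripper)
try grasp_fail: (Hold, grasp_fail) → (Retreat, drive_stop)
try arrived: (Hold, arrived) → (Hold, rotate)  ← matches
try low_battery: (Hold, low_battery) → (Retreat, beep)
try target_seen: (Hold, target_seen) → (Hold, beep)
try target_lost: (Hold, target_lost) → (Approach, close_gripper)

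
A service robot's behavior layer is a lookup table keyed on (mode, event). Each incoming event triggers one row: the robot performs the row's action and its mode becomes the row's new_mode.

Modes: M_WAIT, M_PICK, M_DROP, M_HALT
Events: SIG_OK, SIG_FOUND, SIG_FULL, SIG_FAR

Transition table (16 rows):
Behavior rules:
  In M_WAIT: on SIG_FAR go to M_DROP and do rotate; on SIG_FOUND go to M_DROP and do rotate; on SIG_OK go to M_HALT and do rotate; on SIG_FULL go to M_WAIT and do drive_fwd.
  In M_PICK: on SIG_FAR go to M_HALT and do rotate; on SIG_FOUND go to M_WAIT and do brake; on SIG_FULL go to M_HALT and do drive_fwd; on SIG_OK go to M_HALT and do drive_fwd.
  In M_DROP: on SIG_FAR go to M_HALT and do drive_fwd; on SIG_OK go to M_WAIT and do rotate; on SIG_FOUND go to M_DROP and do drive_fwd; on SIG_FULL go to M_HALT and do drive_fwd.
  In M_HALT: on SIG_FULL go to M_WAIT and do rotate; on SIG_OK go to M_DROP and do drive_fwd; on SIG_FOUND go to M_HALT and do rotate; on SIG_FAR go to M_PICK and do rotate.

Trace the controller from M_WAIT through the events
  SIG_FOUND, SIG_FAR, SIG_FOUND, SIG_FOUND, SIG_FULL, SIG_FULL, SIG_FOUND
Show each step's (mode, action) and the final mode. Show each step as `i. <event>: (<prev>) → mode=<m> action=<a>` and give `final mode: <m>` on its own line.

final mode: M_DROP

1. SIG_FOUND: (M_WAIT) → mode=M_DROP action=rotate
2. SIG_FAR: (M_DROP) → mode=M_HALT action=drive_fwd
3. SIG_FOUND: (M_HALT) → mode=M_HALT action=rotate
4. SIG_FOUND: (M_HALT) → mode=M_HALT action=rotate
5. SIG_FULL: (M_HALT) → mode=M_WAIT action=rotate
6. SIG_FULL: (M_WAIT) → mode=M_WAIT action=drive_fwd
7. SIG_FOUND: (M_WAIT) → mode=M_DROP action=rotate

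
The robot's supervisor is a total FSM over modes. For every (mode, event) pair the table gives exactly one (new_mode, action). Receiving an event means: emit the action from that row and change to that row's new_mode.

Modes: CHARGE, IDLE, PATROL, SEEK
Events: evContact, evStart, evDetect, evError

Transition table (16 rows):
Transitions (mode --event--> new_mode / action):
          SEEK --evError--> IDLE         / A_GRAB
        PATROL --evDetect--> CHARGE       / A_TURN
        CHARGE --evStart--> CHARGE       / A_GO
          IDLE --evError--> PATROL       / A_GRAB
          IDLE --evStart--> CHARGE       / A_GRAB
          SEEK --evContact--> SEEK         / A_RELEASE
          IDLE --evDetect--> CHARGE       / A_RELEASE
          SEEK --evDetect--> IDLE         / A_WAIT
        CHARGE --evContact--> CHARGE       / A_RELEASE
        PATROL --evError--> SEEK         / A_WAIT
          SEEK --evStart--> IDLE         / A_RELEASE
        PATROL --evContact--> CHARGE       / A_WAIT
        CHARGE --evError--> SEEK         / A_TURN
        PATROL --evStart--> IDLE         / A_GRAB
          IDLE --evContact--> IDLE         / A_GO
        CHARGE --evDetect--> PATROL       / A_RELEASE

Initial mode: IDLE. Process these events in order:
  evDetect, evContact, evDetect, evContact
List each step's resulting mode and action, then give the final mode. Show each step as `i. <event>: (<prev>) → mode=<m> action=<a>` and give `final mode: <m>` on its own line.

final mode: CHARGE

1. evDetect: (IDLE) → mode=CHARGE action=A_RELEASE
2. evContact: (CHARGE) → mode=CHARGE action=A_RELEASE
3. evDetect: (CHARGE) → mode=PATROL action=A_RELEASE
4. evContact: (PATROL) → mode=CHARGE action=A_WAIT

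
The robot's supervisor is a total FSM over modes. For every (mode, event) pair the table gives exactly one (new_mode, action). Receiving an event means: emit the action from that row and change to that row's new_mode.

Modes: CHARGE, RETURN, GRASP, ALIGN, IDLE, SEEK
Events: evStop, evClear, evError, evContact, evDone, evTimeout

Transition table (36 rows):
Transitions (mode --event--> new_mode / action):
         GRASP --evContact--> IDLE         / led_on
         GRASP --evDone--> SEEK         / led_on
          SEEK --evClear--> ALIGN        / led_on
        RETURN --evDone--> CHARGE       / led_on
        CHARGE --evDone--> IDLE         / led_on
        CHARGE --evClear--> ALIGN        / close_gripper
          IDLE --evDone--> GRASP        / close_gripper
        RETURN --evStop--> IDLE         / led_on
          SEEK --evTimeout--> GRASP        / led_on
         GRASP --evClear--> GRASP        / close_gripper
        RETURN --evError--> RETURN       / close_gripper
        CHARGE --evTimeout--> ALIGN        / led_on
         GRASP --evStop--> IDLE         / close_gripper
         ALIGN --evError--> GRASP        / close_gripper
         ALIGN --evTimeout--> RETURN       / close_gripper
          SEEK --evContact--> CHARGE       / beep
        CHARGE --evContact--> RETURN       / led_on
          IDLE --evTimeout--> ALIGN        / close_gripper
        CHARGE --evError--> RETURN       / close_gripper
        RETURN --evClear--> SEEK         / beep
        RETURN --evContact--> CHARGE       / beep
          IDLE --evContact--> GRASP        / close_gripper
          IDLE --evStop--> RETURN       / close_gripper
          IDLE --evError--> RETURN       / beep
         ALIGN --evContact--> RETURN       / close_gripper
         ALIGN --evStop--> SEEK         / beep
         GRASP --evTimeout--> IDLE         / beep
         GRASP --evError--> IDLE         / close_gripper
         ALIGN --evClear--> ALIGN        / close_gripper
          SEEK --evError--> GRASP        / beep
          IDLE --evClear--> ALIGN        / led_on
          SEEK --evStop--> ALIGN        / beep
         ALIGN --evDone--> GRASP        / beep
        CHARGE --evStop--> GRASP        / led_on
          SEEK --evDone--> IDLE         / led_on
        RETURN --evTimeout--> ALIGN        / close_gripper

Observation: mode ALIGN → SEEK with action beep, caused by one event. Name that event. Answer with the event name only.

try evStop: (ALIGN, evStop) → (SEEK, beep)  ← matches
try evClear: (ALIGN, evClear) → (ALIGN, close_gripper)
try evError: (ALIGN, evError) → (GRASP, close_gripper)
try evContact: (ALIGN, evContact) → (RETURN, close_gripper)
try evDone: (ALIGN, evDone) → (GRASP, beep)
try evTimeout: (ALIGN, evTimeout) → (RETURN, close_gripper)

evStop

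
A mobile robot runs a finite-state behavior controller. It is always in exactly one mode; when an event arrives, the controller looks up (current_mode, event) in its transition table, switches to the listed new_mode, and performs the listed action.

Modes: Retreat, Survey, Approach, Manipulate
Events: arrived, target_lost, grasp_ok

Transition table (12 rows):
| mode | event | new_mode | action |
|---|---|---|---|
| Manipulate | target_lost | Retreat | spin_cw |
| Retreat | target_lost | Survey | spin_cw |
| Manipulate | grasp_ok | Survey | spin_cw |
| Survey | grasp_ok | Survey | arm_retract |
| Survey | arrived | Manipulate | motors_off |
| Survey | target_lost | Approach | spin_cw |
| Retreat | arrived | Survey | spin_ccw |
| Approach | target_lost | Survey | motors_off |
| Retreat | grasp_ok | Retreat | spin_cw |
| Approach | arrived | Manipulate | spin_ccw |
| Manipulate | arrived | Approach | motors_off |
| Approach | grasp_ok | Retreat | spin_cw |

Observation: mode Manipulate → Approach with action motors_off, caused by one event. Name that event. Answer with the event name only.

try arrived: (Manipulate, arrived) → (Approach, motors_off)  ← matches
try target_lost: (Manipulate, target_lost) → (Retreat, spin_cw)
try grasp_ok: (Manipulate, grasp_ok) → (Survey, spin_cw)

arrived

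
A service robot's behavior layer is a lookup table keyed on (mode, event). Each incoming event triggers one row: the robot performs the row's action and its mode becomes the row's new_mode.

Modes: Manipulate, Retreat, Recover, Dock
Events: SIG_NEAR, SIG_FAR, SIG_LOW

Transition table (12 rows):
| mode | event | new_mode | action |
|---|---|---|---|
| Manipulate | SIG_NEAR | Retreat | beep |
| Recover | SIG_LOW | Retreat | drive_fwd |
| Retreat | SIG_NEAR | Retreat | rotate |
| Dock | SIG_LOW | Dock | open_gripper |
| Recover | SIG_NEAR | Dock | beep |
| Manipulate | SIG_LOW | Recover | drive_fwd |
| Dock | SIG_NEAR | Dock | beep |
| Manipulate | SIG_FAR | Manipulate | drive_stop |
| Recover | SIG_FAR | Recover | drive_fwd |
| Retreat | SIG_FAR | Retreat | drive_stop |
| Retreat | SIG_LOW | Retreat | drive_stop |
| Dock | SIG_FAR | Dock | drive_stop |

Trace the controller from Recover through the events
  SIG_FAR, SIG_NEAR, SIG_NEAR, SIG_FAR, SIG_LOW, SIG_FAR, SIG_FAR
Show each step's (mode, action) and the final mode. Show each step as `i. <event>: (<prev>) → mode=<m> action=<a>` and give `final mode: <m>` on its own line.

final mode: Dock

1. SIG_FAR: (Recover) → mode=Recover action=drive_fwd
2. SIG_NEAR: (Recover) → mode=Dock action=beep
3. SIG_NEAR: (Dock) → mode=Dock action=beep
4. SIG_FAR: (Dock) → mode=Dock action=drive_stop
5. SIG_LOW: (Dock) → mode=Dock action=open_gripper
6. SIG_FAR: (Dock) → mode=Dock action=drive_stop
7. SIG_FAR: (Dock) → mode=Dock action=drive_stop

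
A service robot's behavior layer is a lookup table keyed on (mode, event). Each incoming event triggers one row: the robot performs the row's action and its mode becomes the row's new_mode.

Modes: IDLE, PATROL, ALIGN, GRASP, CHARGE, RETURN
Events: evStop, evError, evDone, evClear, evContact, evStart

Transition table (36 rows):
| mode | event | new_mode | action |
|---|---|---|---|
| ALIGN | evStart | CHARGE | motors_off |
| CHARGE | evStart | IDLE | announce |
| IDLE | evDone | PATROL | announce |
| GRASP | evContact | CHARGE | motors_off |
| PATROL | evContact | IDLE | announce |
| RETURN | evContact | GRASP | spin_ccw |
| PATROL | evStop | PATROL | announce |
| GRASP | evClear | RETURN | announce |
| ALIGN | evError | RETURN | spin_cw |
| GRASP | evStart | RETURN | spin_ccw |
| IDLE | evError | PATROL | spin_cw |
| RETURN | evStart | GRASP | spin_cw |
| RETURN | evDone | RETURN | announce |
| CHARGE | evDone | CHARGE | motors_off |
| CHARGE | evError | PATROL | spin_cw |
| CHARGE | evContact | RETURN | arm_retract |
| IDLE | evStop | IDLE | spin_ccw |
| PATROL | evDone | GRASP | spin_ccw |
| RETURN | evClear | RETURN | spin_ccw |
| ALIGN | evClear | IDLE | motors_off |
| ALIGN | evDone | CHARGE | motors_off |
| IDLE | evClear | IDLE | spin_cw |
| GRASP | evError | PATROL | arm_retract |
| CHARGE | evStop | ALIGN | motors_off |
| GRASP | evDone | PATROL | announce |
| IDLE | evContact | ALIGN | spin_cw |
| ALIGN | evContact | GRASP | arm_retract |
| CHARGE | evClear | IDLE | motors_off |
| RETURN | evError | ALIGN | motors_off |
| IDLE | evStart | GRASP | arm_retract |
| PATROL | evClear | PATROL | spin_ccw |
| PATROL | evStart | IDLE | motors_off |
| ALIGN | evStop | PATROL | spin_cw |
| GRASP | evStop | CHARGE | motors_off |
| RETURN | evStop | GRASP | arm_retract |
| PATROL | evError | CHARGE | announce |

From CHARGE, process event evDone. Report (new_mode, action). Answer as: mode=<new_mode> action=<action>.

mode=CHARGE action=motors_off

current mode = CHARGE; filter table to that mode:
  (CHARGE, evStart) → (IDLE, announce)
  (CHARGE, evDone) → (CHARGE, motors_off)  ← event matches
  (CHARGE, evError) → (PATROL, spin_cw)
  (CHARGE, evContact) → (RETURN, arm_retract)
  (CHARGE, evStop) → (ALIGN, motors_off)
  (CHARGE, evClear) → (IDLE, motors_off)
event = evDone selects (CHARGE, motors_off)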